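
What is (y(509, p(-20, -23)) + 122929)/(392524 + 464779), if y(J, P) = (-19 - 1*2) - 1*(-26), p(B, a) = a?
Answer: 122934/857303 ≈ 0.14340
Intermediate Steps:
y(J, P) = 5 (y(J, P) = (-19 - 2) + 26 = -21 + 26 = 5)
(y(509, p(-20, -23)) + 122929)/(392524 + 464779) = (5 + 122929)/(392524 + 464779) = 122934/857303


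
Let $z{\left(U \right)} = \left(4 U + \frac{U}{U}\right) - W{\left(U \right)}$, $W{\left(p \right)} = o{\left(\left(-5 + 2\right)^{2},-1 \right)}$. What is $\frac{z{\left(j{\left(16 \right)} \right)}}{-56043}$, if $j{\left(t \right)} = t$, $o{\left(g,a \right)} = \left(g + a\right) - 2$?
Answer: $- \frac{59}{56043} \approx -0.0010528$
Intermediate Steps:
$o{\left(g,a \right)} = -2 + a + g$ ($o{\left(g,a \right)} = \left(a + g\right) - 2 = -2 + a + g$)
$W{\left(p \right)} = 6$ ($W{\left(p \right)} = -2 - 1 + \left(-5 + 2\right)^{2} = -2 - 1 + \left(-3\right)^{2} = -2 - 1 + 9 = 6$)
$z{\left(U \right)} = -5 + 4 U$ ($z{\left(U \right)} = \left(4 U + \frac{U}{U}\right) - 6 = \left(4 U + 1\right) - 6 = \left(1 + 4 U\right) - 6 = -5 + 4 U$)
$\frac{z{\left(j{\left(16 \right)} \right)}}{-56043} = \frac{-5 + 4 \cdot 16}{-56043} = \left(-5 + 64\right) \left(- \frac{1}{56043}\right) = 59 \left(- \frac{1}{56043}\right) = - \frac{59}{56043}$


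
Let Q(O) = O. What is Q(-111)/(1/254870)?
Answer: -28290570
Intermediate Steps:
Q(-111)/(1/254870) = -111/(1/254870) = -111/1/254870 = -111*254870 = -28290570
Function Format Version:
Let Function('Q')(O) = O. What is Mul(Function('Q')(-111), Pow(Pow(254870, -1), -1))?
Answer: -28290570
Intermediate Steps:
Mul(Function('Q')(-111), Pow(Pow(254870, -1), -1)) = Mul(-111, Pow(Pow(254870, -1), -1)) = Mul(-111, Pow(Rational(1, 254870), -1)) = Mul(-111, 254870) = -28290570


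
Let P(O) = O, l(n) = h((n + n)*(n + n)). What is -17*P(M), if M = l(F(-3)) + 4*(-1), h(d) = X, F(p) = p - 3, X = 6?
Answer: -34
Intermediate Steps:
F(p) = -3 + p
h(d) = 6
l(n) = 6
M = 2 (M = 6 + 4*(-1) = 6 - 4 = 2)
-17*P(M) = -17*2 = -34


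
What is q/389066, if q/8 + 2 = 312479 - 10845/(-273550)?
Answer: 34191237678/5321450215 ≈ 6.4252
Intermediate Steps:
q = 68382475356/27355 (q = -16 + 8*(312479 - 10845/(-273550)) = -16 + 8*(312479 - 10845*(-1/273550)) = -16 + 8*(312479 + 2169/54710) = -16 + 8*(17095728259/54710) = -16 + 68382913036/27355 = 68382475356/27355 ≈ 2.4998e+6)
q/389066 = (68382475356/27355)/389066 = (68382475356/27355)*(1/389066) = 34191237678/5321450215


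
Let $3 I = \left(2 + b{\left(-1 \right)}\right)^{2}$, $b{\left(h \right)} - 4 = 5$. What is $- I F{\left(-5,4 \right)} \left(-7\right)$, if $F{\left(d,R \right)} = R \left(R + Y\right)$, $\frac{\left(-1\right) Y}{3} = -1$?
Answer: $\frac{23716}{3} \approx 7905.3$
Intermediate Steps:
$Y = 3$ ($Y = \left(-3\right) \left(-1\right) = 3$)
$F{\left(d,R \right)} = R \left(3 + R\right)$ ($F{\left(d,R \right)} = R \left(R + 3\right) = R \left(3 + R\right)$)
$b{\left(h \right)} = 9$ ($b{\left(h \right)} = 4 + 5 = 9$)
$I = \frac{121}{3}$ ($I = \frac{\left(2 + 9\right)^{2}}{3} = \frac{11^{2}}{3} = \frac{1}{3} \cdot 121 = \frac{121}{3} \approx 40.333$)
$- I F{\left(-5,4 \right)} \left(-7\right) = \left(-1\right) \frac{121}{3} \cdot 4 \left(3 + 4\right) \left(-7\right) = - \frac{121 \cdot 4 \cdot 7}{3} \left(-7\right) = \left(- \frac{121}{3}\right) 28 \left(-7\right) = \left(- \frac{3388}{3}\right) \left(-7\right) = \frac{23716}{3}$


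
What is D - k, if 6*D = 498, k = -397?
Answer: 480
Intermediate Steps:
D = 83 (D = (⅙)*498 = 83)
D - k = 83 - 1*(-397) = 83 + 397 = 480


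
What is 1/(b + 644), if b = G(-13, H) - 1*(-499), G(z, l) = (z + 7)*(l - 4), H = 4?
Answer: 1/1143 ≈ 0.00087489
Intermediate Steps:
G(z, l) = (-4 + l)*(7 + z) (G(z, l) = (7 + z)*(-4 + l) = (-4 + l)*(7 + z))
b = 499 (b = (-28 - 4*(-13) + 7*4 + 4*(-13)) - 1*(-499) = (-28 + 52 + 28 - 52) + 499 = 0 + 499 = 499)
1/(b + 644) = 1/(499 + 644) = 1/1143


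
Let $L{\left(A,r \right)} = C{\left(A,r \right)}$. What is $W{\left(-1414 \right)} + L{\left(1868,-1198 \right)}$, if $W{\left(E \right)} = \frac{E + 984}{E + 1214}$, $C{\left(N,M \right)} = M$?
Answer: $- \frac{23917}{20} \approx -1195.8$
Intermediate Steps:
$W{\left(E \right)} = \frac{984 + E}{1214 + E}$
$L{\left(A,r \right)} = r$
$W{\left(-1414 \right)} + L{\left(1868,-1198 \right)} = \frac{984 - 1414}{1214 - 1414} - 1198 = \frac{1}{-200} \left(-430\right) - 1198 = \left(- \frac{1}{200}\right) \left(-430\right) - 1198 = \frac{43}{20} - 1198 = - \frac{23917}{20}$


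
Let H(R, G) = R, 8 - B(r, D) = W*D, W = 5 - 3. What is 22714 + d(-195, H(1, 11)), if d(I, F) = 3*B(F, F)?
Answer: 22732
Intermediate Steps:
W = 2
B(r, D) = 8 - 2*D
d(I, F) = 24 - 6*F (d(I, F) = 3*(8 - 2*F) = 24 - 6*F)
22714 + d(-195, H(1, 11)) = 22714 + (24 - 6*1) = 22714 + (24 - 6) = 22714 + 18 = 22732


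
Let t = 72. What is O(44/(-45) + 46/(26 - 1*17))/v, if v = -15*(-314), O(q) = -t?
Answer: -12/785 ≈ -0.015287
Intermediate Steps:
O(q) = -72 (O(q) = -1*72 = -72)
v = 4710
O(44/(-45) + 46/(26 - 1*17))/v = -72/4710 = -72*1/4710 = -12/785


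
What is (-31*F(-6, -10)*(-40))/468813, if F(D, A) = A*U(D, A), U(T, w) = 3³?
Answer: -3600/5041 ≈ -0.71414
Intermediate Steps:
U(T, w) = 27
F(D, A) = 27*A (F(D, A) = A*27 = 27*A)
(-31*F(-6, -10)*(-40))/468813 = (-837*(-10)*(-40))/468813 = (-31*(-270)*(-40))*(1/468813) = (8370*(-40))*(1/468813) = -334800*1/468813 = -3600/5041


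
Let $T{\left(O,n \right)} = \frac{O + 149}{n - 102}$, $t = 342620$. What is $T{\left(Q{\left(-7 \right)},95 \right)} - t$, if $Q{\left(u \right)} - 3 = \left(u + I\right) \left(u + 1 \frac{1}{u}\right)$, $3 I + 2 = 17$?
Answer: $- \frac{16789544}{49} \approx -3.4264 \cdot 10^{5}$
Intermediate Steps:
$I = 5$ ($I = - \frac{2}{3} + \frac{1}{3} \cdot 17 = - \frac{2}{3} + \frac{17}{3} = 5$)
$Q{\left(u \right)} = 3 + \left(5 + u\right) \left(u + \frac{1}{u}\right)$ ($Q{\left(u \right)} = 3 + \left(u + 5\right) \left(u + 1 \frac{1}{u}\right) = 3 + \left(5 + u\right) \left(u + \frac{1}{u}\right)$)
$T{\left(O,n \right)} = \frac{149 + O}{-102 + n}$
$T{\left(Q{\left(-7 \right)},95 \right)} - t = \frac{149 + \left(4 + \left(-7\right)^{2} + 5 \left(-7\right) + \frac{5}{-7}\right)}{-102 + 95} - 342620 = \frac{149 + \left(4 + 49 - 35 + 5 \left(- \frac{1}{7}\right)\right)}{-7} - 342620 = - \frac{149 + \left(4 + 49 - 35 - \frac{5}{7}\right)}{7} - 342620 = - \frac{149 + \frac{121}{7}}{7} - 342620 = \left(- \frac{1}{7}\right) \frac{1164}{7} - 342620 = - \frac{1164}{49} - 342620 = - \frac{16789544}{49}$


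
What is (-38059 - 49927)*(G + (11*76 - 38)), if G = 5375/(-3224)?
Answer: -112946616361/1612 ≈ -7.0066e+7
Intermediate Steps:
G = -5375/3224 (G = 5375*(-1/3224) = -5375/3224 ≈ -1.6672)
(-38059 - 49927)*(G + (11*76 - 38)) = (-38059 - 49927)*(-5375/3224 + (11*76 - 38)) = -87986*(-5375/3224 + (836 - 38)) = -87986*(-5375/3224 + 798) = -87986*2567377/3224 = -112946616361/1612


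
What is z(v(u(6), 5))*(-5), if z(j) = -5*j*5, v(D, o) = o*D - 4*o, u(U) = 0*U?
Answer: -2500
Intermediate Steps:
u(U) = 0
v(D, o) = -4*o + D*o (v(D, o) = D*o - 4*o = -4*o + D*o)
z(j) = -25*j
z(v(u(6), 5))*(-5) = -125*(-4 + 0)*(-5) = -125*(-4)*(-5) = -25*(-20)*(-5) = 500*(-5) = -2500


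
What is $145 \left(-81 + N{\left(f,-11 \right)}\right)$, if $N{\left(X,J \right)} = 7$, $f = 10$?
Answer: $-10730$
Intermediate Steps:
$145 \left(-81 + N{\left(f,-11 \right)}\right) = 145 \left(-81 + 7\right) = 145 \left(-74\right) = -10730$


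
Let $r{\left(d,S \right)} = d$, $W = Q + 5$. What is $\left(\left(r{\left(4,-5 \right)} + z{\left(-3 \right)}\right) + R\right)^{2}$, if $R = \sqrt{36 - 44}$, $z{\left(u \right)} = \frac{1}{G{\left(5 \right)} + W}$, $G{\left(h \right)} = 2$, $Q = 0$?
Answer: $\frac{449}{49} + \frac{116 i \sqrt{2}}{7} \approx 9.1633 + 23.436 i$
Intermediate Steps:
$W = 5$ ($W = 0 + 5 = 5$)
$z{\left(u \right)} = \frac{1}{7}$ ($z{\left(u \right)} = \frac{1}{2 + 5} = \frac{1}{7}$)
$R = 2 i \sqrt{2}$ ($R = \sqrt{-8} = 2 i \sqrt{2} \approx 2.8284 i$)
$\left(\left(r{\left(4,-5 \right)} + z{\left(-3 \right)}\right) + R\right)^{2} = \left(\left(4 + \frac{1}{7}\right) + 2 i \sqrt{2}\right)^{2} = \left(\frac{29}{7} + 2 i \sqrt{2}\right)^{2}$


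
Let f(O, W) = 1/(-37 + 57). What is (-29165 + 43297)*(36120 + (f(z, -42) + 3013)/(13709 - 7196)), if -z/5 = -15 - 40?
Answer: 5540982270571/10855 ≈ 5.1045e+8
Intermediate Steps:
z = 275 (z = -5*(-15 - 40) = -5*(-55) = 275)
f(O, W) = 1/20
(-29165 + 43297)*(36120 + (f(z, -42) + 3013)/(13709 - 7196)) = (-29165 + 43297)*(36120 + (1/20 + 3013)/(13709 - 7196)) = 14132*(36120 + (60261/20)/6513) = 14132*(36120 + (60261/20)*(1/6513)) = 14132*(36120 + 20087/43420) = 14132*(1568350487/43420) = 5540982270571/10855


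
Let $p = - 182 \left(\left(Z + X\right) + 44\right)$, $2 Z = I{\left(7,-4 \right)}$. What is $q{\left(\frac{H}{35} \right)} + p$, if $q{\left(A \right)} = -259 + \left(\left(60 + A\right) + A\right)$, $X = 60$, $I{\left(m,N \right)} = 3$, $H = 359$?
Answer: $- \frac{678282}{35} \approx -19380.0$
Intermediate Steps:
$Z = \frac{3}{2}$ ($Z = \frac{1}{2} \cdot 3 = \frac{3}{2} \approx 1.5$)
$q{\left(A \right)} = -199 + 2 A$ ($q{\left(A \right)} = -259 + \left(60 + 2 A\right) = -199 + 2 A$)
$p = -19201$ ($p = - 182 \left(\left(\frac{3}{2} + 60\right) + 44\right) = - 182 \left(\frac{123}{2} + 44\right) = \left(-182\right) \frac{211}{2} = -19201$)
$q{\left(\frac{H}{35} \right)} + p = \left(-199 + 2 \cdot \frac{359}{35}\right) - 19201 = \left(-199 + \frac{718}{35}\right) - 19201 = - \frac{6247}{35} - 19201 = - \frac{678282}{35}$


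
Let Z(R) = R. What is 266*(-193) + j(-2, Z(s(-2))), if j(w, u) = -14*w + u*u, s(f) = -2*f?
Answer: -51294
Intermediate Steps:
j(w, u) = u**2 - 14*w (j(w, u) = -14*w + u**2 = u**2 - 14*w)
266*(-193) + j(-2, Z(s(-2))) = 266*(-193) + ((-2*(-2))**2 - 14*(-2)) = -51338 + (4**2 + 28) = -51338 + (16 + 28) = -51338 + 44 = -51294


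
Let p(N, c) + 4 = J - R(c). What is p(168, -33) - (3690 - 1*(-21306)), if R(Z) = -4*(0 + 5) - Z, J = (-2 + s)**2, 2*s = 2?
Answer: -25012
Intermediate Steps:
s = 1 (s = (1/2)*2 = 1)
J = 1 (J = (-2 + 1)**2 = (-1)**2 = 1)
R(Z) = -20 - Z (R(Z) = -4*5 - Z = -20 - Z)
p(N, c) = 17 + c (p(N, c) = -4 + (1 - (-20 - c)) = -4 + (1 + (20 + c)) = -4 + (21 + c) = 17 + c)
p(168, -33) - (3690 - 1*(-21306)) = (17 - 33) - (3690 - 1*(-21306)) = -16 - (3690 + 21306) = -16 - 1*24996 = -16 - 24996 = -25012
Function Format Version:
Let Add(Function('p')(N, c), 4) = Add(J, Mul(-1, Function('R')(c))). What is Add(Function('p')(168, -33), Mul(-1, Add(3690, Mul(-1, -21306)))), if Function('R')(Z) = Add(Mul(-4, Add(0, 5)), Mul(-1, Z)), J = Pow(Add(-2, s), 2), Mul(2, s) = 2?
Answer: -25012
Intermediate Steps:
s = 1 (s = Mul(Rational(1, 2), 2) = 1)
J = 1 (J = Pow(Add(-2, 1), 2) = Pow(-1, 2) = 1)
Function('R')(Z) = Add(-20, Mul(-1, Z)) (Function('R')(Z) = Add(Mul(-4, 5), Mul(-1, Z)) = Add(-20, Mul(-1, Z)))
Function('p')(N, c) = Add(17, c) (Function('p')(N, c) = Add(-4, Add(1, Mul(-1, Add(-20, Mul(-1, c))))) = Add(-4, Add(1, Add(20, c))) = Add(-4, Add(21, c)) = Add(17, c))
Add(Function('p')(168, -33), Mul(-1, Add(3690, Mul(-1, -21306)))) = Add(Add(17, -33), Mul(-1, Add(3690, Mul(-1, -21306)))) = Add(-16, Mul(-1, Add(3690, 21306))) = Add(-16, Mul(-1, 24996)) = Add(-16, -24996) = -25012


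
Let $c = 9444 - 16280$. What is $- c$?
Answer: $6836$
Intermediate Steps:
$c = -6836$
$- c = \left(-1\right) \left(-6836\right) = 6836$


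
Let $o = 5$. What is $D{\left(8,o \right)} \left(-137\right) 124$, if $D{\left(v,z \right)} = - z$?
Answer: $84940$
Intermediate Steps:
$D{\left(8,o \right)} \left(-137\right) 124 = \left(-1\right) 5 \left(-137\right) 124 = \left(-5\right) \left(-137\right) 124 = 685 \cdot 124 = 84940$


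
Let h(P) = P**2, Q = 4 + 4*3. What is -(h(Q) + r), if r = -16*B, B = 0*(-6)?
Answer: -256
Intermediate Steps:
B = 0
r = 0 (r = -16*0 = 0)
Q = 16 (Q = 4 + 12 = 16)
-(h(Q) + r) = -(16**2 + 0) = -(256 + 0) = -1*256 = -256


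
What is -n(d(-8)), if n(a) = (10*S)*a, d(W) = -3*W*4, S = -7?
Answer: 6720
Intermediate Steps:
d(W) = -12*W
n(a) = -70*a (n(a) = (10*(-7))*a = -70*a)
-n(d(-8)) = -(-70)*(-12*(-8)) = -(-70)*96 = -1*(-6720) = 6720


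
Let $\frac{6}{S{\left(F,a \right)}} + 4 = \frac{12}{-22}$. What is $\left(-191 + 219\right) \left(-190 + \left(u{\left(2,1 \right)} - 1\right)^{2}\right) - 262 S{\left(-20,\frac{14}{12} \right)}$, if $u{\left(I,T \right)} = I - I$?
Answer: $- \frac{123654}{25} \approx -4946.2$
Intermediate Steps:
$u{\left(I,T \right)} = 0$
$S{\left(F,a \right)} = - \frac{33}{25}$ ($S{\left(F,a \right)} = \frac{6}{-4 + \frac{12}{-22}} = \frac{6}{-4 + 12 \left(- \frac{1}{22}\right)} = \frac{6}{-4 - \frac{6}{11}} = \frac{6}{- \frac{50}{11}} = 6 \left(- \frac{11}{50}\right) = - \frac{33}{25}$)
$\left(-191 + 219\right) \left(-190 + \left(u{\left(2,1 \right)} - 1\right)^{2}\right) - 262 S{\left(-20,\frac{14}{12} \right)} = \left(-191 + 219\right) \left(-190 + \left(0 - 1\right)^{2}\right) - - \frac{8646}{25} = 28 \left(-190 + \left(-1\right)^{2}\right) + \frac{8646}{25} = 28 \left(-190 + 1\right) + \frac{8646}{25} = 28 \left(-189\right) + \frac{8646}{25} = -5292 + \frac{8646}{25} = - \frac{123654}{25}$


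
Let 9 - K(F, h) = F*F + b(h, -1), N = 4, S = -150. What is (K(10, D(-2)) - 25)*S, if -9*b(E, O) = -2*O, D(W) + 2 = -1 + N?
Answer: 52100/3 ≈ 17367.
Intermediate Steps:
D(W) = 1 (D(W) = -2 + (-1 + 4) = -2 + 3 = 1)
b(E, O) = 2*O/9 (b(E, O) = -(-2)*O/9 = 2*O/9)
K(F, h) = 83/9 - F² (K(F, h) = 9 - (F*F + (2/9)*(-1)) = 9 - (F² - 2/9) = 9 - (-2/9 + F²) = 9 + (2/9 - F²) = 83/9 - F²)
(K(10, D(-2)) - 25)*S = ((83/9 - 1*10²) - 25)*(-150) = ((83/9 - 1*100) - 25)*(-150) = ((83/9 - 100) - 25)*(-150) = (-817/9 - 25)*(-150) = -1042/9*(-150) = 52100/3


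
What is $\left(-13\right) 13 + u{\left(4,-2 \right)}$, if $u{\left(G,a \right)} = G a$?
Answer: $-177$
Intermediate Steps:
$\left(-13\right) 13 + u{\left(4,-2 \right)} = \left(-13\right) 13 + 4 \left(-2\right) = -169 - 8 = -177$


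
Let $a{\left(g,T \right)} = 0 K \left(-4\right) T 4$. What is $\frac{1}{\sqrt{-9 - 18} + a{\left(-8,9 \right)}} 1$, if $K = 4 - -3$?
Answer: $- \frac{i \sqrt{3}}{9} \approx - 0.19245 i$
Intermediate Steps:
$K = 7$ ($K = 4 + 3 = 7$)
$a{\left(g,T \right)} = 0$ ($a{\left(g,T \right)} = 0 \cdot 7 \left(-4\right) T 4 = 0 \left(- 28 T\right) 4 = 0 \cdot 4 = 0$)
$\frac{1}{\sqrt{-9 - 18} + a{\left(-8,9 \right)}} 1 = \frac{1}{\sqrt{-9 - 18} + 0} \cdot 1 = \frac{1}{\sqrt{-27} + 0} \cdot 1 = \frac{1}{3 i \sqrt{3} + 0} \cdot 1 = \frac{1}{3 i \sqrt{3}} \cdot 1 = - \frac{i \sqrt{3}}{9} \cdot 1 = - \frac{i \sqrt{3}}{9}$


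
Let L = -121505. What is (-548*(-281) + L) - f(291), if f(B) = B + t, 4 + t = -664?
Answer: 32860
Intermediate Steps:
t = -668 (t = -4 - 664 = -668)
f(B) = -668 + B (f(B) = B - 668 = -668 + B)
(-548*(-281) + L) - f(291) = (-548*(-281) - 121505) - (-668 + 291) = (153988 - 121505) - 1*(-377) = 32483 + 377 = 32860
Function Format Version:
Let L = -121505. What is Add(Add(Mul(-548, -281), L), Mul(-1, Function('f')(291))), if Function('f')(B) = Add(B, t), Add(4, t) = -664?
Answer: 32860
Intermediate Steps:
t = -668 (t = Add(-4, -664) = -668)
Function('f')(B) = Add(-668, B) (Function('f')(B) = Add(B, -668) = Add(-668, B))
Add(Add(Mul(-548, -281), L), Mul(-1, Function('f')(291))) = Add(Add(Mul(-548, -281), -121505), Mul(-1, Add(-668, 291))) = Add(Add(153988, -121505), Mul(-1, -377)) = Add(32483, 377) = 32860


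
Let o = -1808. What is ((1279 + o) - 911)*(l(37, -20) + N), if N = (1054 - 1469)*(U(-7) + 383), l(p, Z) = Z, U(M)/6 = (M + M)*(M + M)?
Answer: 931687200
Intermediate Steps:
U(M) = 24*M**2 (U(M) = 6*((M + M)*(M + M)) = 6*((2*M)*(2*M)) = 6*(4*M**2) = 24*M**2)
N = -646985 (N = (1054 - 1469)*(24*(-7)**2 + 383) = -415*(24*49 + 383) = -415*(1176 + 383) = -415*1559 = -646985)
((1279 + o) - 911)*(l(37, -20) + N) = ((1279 - 1808) - 911)*(-20 - 646985) = (-529 - 911)*(-647005) = -1440*(-647005) = 931687200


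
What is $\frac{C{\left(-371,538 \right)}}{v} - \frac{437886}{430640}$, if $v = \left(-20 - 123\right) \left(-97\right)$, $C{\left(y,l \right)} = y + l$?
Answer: $- \frac{3000999913}{2986703720} \approx -1.0048$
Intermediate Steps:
$C{\left(y,l \right)} = l + y$
$v = 13871$ ($v = \left(-143\right) \left(-97\right) = 13871$)
$\frac{C{\left(-371,538 \right)}}{v} - \frac{437886}{430640} = \frac{538 - 371}{13871} - \frac{437886}{430640} = 167 \cdot \frac{1}{13871} - \frac{218943}{215320} = \frac{167}{13871} - \frac{218943}{215320} = - \frac{3000999913}{2986703720}$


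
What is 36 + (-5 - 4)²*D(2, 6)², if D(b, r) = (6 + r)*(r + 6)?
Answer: 1679652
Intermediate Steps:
D(b, r) = (6 + r)² (D(b, r) = (6 + r)*(6 + r) = (6 + r)²)
36 + (-5 - 4)²*D(2, 6)² = 36 + (-5 - 4)²*((6 + 6)²)² = 36 + (-9)²*(12²)² = 36 + 81*144² = 36 + 81*20736 = 36 + 1679616 = 1679652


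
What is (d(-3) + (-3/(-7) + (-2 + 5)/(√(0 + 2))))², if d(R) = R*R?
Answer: 9153/98 + 198*√2/7 ≈ 133.40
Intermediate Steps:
d(R) = R²
(d(-3) + (-3/(-7) + (-2 + 5)/(√(0 + 2))))² = ((-3)² + (-3/(-7) + (-2 + 5)/(√(0 + 2))))² = (9 + (-3*(-⅐) + 3/(√2)))² = (9 + (3/7 + 3*(√2/2)))² = (9 + (3/7 + 3*√2/2))² = (66/7 + 3*√2/2)²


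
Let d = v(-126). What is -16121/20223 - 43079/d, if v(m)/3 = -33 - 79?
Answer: 41227141/323568 ≈ 127.41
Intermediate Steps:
v(m) = -336 (v(m) = 3*(-33 - 79) = 3*(-112) = -336)
d = -336
-16121/20223 - 43079/d = -16121/20223 - 43079/(-336) = -16121*1/20223 - 43079*(-1/336) = -2303/2889 + 43079/336 = 41227141/323568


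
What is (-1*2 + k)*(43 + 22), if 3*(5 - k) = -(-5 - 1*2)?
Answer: 130/3 ≈ 43.333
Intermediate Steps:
k = 8/3 (k = 5 - (-1)*(-5 - 1*2)/3 = 5 - (-1)*(-5 - 2)/3 = 5 - (-1)*(-7)/3 = 5 - 1/3*7 = 5 - 7/3 = 8/3 ≈ 2.6667)
(-1*2 + k)*(43 + 22) = (-1*2 + 8/3)*(43 + 22) = (-2 + 8/3)*65 = (2/3)*65 = 130/3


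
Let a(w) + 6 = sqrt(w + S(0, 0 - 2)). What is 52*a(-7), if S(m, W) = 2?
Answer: -312 + 52*I*sqrt(5) ≈ -312.0 + 116.28*I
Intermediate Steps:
a(w) = -6 + sqrt(2 + w) (a(w) = -6 + sqrt(w + 2) = -6 + sqrt(2 + w))
52*a(-7) = 52*(-6 + sqrt(2 - 7)) = 52*(-6 + sqrt(-5)) = 52*(-6 + I*sqrt(5)) = -312 + 52*I*sqrt(5)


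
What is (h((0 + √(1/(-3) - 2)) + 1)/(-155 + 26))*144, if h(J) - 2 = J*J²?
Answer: 192/43 - 32*I*√21/129 ≈ 4.4651 - 1.1368*I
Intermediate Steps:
h(J) = 2 + J³ (h(J) = 2 + J*J² = 2 + J³)
(h((0 + √(1/(-3) - 2)) + 1)/(-155 + 26))*144 = ((2 + ((0 + √(1/(-3) - 2)) + 1)³)/(-155 + 26))*144 = ((2 + ((0 + √(-⅓ - 2)) + 1)³)/(-129))*144 = -(2 + ((0 + √(-7/3)) + 1)³)/129*144 = -(2 + ((0 + I*√21/3) + 1)³)/129*144 = -(2 + (I*√21/3 + 1)³)/129*144 = -(2 + (1 + I*√21/3)³)/129*144 = (-2/129 - (1 + I*√21/3)³/129)*144 = -96/43 - 48*(1 + I*√21/3)³/43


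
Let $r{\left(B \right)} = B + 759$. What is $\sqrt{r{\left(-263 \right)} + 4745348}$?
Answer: $6 \sqrt{131829} \approx 2178.5$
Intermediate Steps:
$r{\left(B \right)} = 759 + B$
$\sqrt{r{\left(-263 \right)} + 4745348} = \sqrt{\left(759 - 263\right) + 4745348} = \sqrt{496 + 4745348} = \sqrt{4745844} = 6 \sqrt{131829}$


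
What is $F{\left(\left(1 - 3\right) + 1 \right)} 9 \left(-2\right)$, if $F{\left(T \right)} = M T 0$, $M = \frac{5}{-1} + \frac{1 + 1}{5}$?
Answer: $0$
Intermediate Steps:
$M = - \frac{23}{5}$ ($M = 5 \left(-1\right) + 2 \cdot \frac{1}{5} = -5 + \frac{2}{5} = - \frac{23}{5} \approx -4.6$)
$F{\left(T \right)} = 0$ ($F{\left(T \right)} = - \frac{23 T}{5} \cdot 0 = 0$)
$F{\left(\left(1 - 3\right) + 1 \right)} 9 \left(-2\right) = 0 \cdot 9 \left(-2\right) = 0 \left(-2\right) = 0$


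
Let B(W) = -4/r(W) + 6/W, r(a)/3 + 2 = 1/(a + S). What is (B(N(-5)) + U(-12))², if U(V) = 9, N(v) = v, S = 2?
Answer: 85849/1225 ≈ 70.081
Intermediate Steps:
r(a) = -6 + 3/(2 + a) (r(a) = -6 + 3/(a + 2) = -6 + 3/(2 + a))
B(W) = 6/W - 4*(2 + W)/(3*(-3 - 2*W)) (B(W) = -4*(2 + W)/(3*(-3 - 2*W)) + 6/W = 6/W - 4*(2 + W)/(3*(-3 - 2*W)))
(B(N(-5)) + U(-12))² = ((⅔)*(27 + 2*(-5)² + 22*(-5))/(-5*(3 + 2*(-5))) + 9)² = ((⅔)*(-⅕)*(27 + 2*25 - 110)/(3 - 10) + 9)² = ((⅔)*(-⅕)*(27 + 50 - 110)/(-7) + 9)² = ((⅔)*(-⅕)*(-⅐)*(-33) + 9)² = (-22/35 + 9)² = (293/35)² = 85849/1225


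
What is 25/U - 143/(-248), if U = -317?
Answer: 39131/78616 ≈ 0.49775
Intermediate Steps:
25/U - 143/(-248) = 25/(-317) - 143/(-248) = 25*(-1/317) - 143*(-1/248) = -25/317 + 143/248 = 39131/78616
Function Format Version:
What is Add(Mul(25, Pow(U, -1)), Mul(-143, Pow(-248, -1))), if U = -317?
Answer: Rational(39131, 78616) ≈ 0.49775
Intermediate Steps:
Add(Mul(25, Pow(U, -1)), Mul(-143, Pow(-248, -1))) = Add(Mul(25, Pow(-317, -1)), Mul(-143, Pow(-248, -1))) = Add(Mul(25, Rational(-1, 317)), Mul(-143, Rational(-1, 248))) = Add(Rational(-25, 317), Rational(143, 248)) = Rational(39131, 78616)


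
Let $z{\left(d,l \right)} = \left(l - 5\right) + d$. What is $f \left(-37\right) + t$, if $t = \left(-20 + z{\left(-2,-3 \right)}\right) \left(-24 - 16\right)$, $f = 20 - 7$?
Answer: $719$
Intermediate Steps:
$f = 13$ ($f = 20 - 7 = 13$)
$z{\left(d,l \right)} = -5 + d + l$ ($z{\left(d,l \right)} = \left(-5 + l\right) + d = -5 + d + l$)
$t = 1200$ ($t = \left(-20 - 10\right) \left(-24 - 16\right) = - 30 \left(-24 - 16\right) = \left(-30\right) \left(-40\right) = 1200$)
$f \left(-37\right) + t = 13 \left(-37\right) + 1200 = -481 + 1200 = 719$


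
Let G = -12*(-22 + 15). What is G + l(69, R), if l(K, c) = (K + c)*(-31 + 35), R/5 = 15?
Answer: 660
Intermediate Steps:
R = 75 (R = 5*15 = 75)
l(K, c) = 4*K + 4*c (l(K, c) = (K + c)*4 = 4*K + 4*c)
G = 84 (G = -12*(-7) = 84)
G + l(69, R) = 84 + (4*69 + 4*75) = 84 + (276 + 300) = 84 + 576 = 660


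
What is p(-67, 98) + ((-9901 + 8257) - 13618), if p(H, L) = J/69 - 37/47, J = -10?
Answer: -49497689/3243 ≈ -15263.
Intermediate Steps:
p(H, L) = -3023/3243 (p(H, L) = -10/69 - 37/47 = -3023/3243)
p(-67, 98) + ((-9901 + 8257) - 13618) = -3023/3243 + ((-9901 + 8257) - 13618) = -3023/3243 + (-1644 - 13618) = -3023/3243 - 15262 = -49497689/3243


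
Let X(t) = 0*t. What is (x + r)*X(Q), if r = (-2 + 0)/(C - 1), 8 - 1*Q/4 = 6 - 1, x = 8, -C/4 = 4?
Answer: 0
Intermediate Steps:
C = -16 (C = -4*4 = -16)
Q = 12 (Q = 32 - 4*(6 - 1) = 32 - 4*5 = 32 - 20 = 12)
X(t) = 0
r = 2/17 (r = (-2 + 0)/(-16 - 1) = -2/(-17) = -2*(-1/17) = 2/17 ≈ 0.11765)
(x + r)*X(Q) = (8 + 2/17)*0 = (138/17)*0 = 0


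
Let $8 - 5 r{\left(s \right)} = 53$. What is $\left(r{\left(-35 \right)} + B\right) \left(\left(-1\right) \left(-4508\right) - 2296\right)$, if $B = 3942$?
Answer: $8699796$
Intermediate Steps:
$r{\left(s \right)} = -9$ ($r{\left(s \right)} = \frac{8}{5} - \frac{53}{5} = -9$)
$\left(r{\left(-35 \right)} + B\right) \left(\left(-1\right) \left(-4508\right) - 2296\right) = \left(-9 + 3942\right) \left(\left(-1\right) \left(-4508\right) - 2296\right) = 3933 \left(4508 - 2296\right) = 3933 \cdot 2212 = 8699796$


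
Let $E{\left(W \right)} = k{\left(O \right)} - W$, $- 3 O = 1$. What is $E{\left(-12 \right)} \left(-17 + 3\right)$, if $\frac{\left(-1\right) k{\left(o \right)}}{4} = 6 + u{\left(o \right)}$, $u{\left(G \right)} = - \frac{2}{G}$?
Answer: $504$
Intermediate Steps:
$O = - \frac{1}{3}$ ($O = \left(- \frac{1}{3}\right) 1 = - \frac{1}{3} \approx -0.33333$)
$k{\left(o \right)} = -24 + \frac{8}{o}$ ($k{\left(o \right)} = - 4 \left(6 - \frac{2}{o}\right) = -24 + \frac{8}{o}$)
$E{\left(W \right)} = -48 - W$ ($E{\left(W \right)} = \left(-24 + \frac{8}{- \frac{1}{3}}\right) - W = \left(-24 + 8 \left(-3\right)\right) - W = \left(-24 - 24\right) - W = -48 - W$)
$E{\left(-12 \right)} \left(-17 + 3\right) = \left(-48 - -12\right) \left(-17 + 3\right) = \left(-48 + 12\right) \left(-14\right) = \left(-36\right) \left(-14\right) = 504$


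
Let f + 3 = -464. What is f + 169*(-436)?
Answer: -74151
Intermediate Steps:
f = -467 (f = -3 - 464 = -467)
f + 169*(-436) = -467 + 169*(-436) = -467 - 73684 = -74151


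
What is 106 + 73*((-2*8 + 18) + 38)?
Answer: 3026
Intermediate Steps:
106 + 73*((-2*8 + 18) + 38) = 106 + 73*((-16 + 18) + 38) = 106 + 73*(2 + 38) = 106 + 73*40 = 106 + 2920 = 3026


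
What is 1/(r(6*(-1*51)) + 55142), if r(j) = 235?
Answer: 1/55377 ≈ 1.8058e-5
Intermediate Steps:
1/(r(6*(-1*51)) + 55142) = 1/(235 + 55142) = 1/55377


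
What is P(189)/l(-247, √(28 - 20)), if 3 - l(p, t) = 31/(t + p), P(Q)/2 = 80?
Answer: 3813200/74489 - 1240*√2/74489 ≈ 51.168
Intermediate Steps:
P(Q) = 160 (P(Q) = 2*80 = 160)
l(p, t) = 3 - 31/(p + t) (l(p, t) = 3 - 31/(t + p) = 3 - 31/(p + t))
P(189)/l(-247, √(28 - 20)) = 160/(((-31 + 3*(-247) + 3*√(28 - 20))/(-247 + √(28 - 20)))) = 160/(((-31 - 741 + 3*√8)/(-247 + √8))) = 160/(((-31 - 741 + 3*(2*√2))/(-247 + 2*√2))) = 160/(((-31 - 741 + 6*√2)/(-247 + 2*√2))) = 160/(((-772 + 6*√2)/(-247 + 2*√2))) = 160*((-247 + 2*√2)/(-772 + 6*√2)) = 160*(-247 + 2*√2)/(-772 + 6*√2)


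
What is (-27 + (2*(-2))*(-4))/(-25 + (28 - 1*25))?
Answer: 1/2 ≈ 0.50000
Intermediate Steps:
(-27 + (2*(-2))*(-4))/(-25 + (28 - 1*25)) = (-27 - 4*(-4))/(-25 + (28 - 25)) = (-27 + 16)/(-25 + 3) = -11/(-22) = -11*(-1/22) = 1/2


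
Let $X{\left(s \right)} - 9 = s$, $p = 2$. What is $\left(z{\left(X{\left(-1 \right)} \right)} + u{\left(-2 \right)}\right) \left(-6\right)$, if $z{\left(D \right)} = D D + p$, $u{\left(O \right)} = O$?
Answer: $-384$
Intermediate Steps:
$X{\left(s \right)} = 9 + s$
$z{\left(D \right)} = 2 + D^{2}$ ($z{\left(D \right)} = D D + 2 = D^{2} + 2 = 2 + D^{2}$)
$\left(z{\left(X{\left(-1 \right)} \right)} + u{\left(-2 \right)}\right) \left(-6\right) = \left(\left(2 + \left(9 - 1\right)^{2}\right) - 2\right) \left(-6\right) = \left(\left(2 + 8^{2}\right) - 2\right) \left(-6\right) = \left(\left(2 + 64\right) - 2\right) \left(-6\right) = \left(66 - 2\right) \left(-6\right) = 64 \left(-6\right) = -384$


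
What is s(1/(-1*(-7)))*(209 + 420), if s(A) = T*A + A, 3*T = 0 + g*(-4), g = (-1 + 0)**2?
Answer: -629/21 ≈ -29.952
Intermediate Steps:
g = 1 (g = (-1)**2 = 1)
T = -4/3 (T = (0 + 1*(-4))/3 = (0 - 4)/3 = (1/3)*(-4) = -4/3 ≈ -1.3333)
s(A) = -A/3 (s(A) = -4*A/3 + A = -A/3)
s(1/(-1*(-7)))*(209 + 420) = (-1/(3*((-1*(-7)))))*(209 + 420) = -1/3/7*629 = -1/3*1/7*629 = -1/21*629 = -629/21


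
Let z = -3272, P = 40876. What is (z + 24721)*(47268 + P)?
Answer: 1890600656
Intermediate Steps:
(z + 24721)*(47268 + P) = (-3272 + 24721)*(47268 + 40876) = 21449*88144 = 1890600656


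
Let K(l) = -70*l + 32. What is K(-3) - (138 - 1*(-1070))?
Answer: -966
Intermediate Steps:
K(l) = 32 - 70*l
K(-3) - (138 - 1*(-1070)) = (32 - 70*(-3)) - (138 - 1*(-1070)) = (32 + 210) - (138 + 1070) = 242 - 1*1208 = 242 - 1208 = -966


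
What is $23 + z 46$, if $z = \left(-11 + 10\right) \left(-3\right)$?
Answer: $161$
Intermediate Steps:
$z = 3$ ($z = \left(-1\right) \left(-3\right) = 3$)
$23 + z 46 = 23 + 3 \cdot 46 = 23 + 138 = 161$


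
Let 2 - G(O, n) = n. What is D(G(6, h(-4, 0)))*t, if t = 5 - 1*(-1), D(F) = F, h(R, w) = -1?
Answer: 18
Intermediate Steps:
G(O, n) = 2 - n
t = 6 (t = 5 + 1 = 6)
D(G(6, h(-4, 0)))*t = (2 - 1*(-1))*6 = (2 + 1)*6 = 3*6 = 18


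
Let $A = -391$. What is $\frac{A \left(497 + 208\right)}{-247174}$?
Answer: $\frac{275655}{247174} \approx 1.1152$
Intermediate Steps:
$\frac{A \left(497 + 208\right)}{-247174} = \frac{\left(-391\right) \left(497 + 208\right)}{-247174} = \left(-391\right) 705 \left(- \frac{1}{247174}\right) = \left(-275655\right) \left(- \frac{1}{247174}\right) = \frac{275655}{247174}$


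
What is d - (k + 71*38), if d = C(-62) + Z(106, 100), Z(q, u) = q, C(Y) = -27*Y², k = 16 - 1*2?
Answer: -106394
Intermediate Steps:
k = 14 (k = 16 - 2 = 14)
d = -103682 (d = -27*(-62)² + 106 = -27*3844 + 106 = -103788 + 106 = -103682)
d - (k + 71*38) = -103682 - (14 + 71*38) = -103682 - (14 + 2698) = -103682 - 1*2712 = -103682 - 2712 = -106394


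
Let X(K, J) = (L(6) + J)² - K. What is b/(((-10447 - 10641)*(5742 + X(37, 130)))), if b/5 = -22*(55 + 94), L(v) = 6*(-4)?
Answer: 8195/178625904 ≈ 4.5878e-5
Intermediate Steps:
L(v) = -24
X(K, J) = (-24 + J)² - K
b = -16390 (b = 5*(-22*(55 + 94)) = 5*(-22*149) = 5*(-3278) = -16390)
b/(((-10447 - 10641)*(5742 + X(37, 130)))) = -16390*1/((-10447 - 10641)*(5742 + ((-24 + 130)² - 1*37))) = -16390*(-1/(21088*(5742 + (106² - 37)))) = -16390*(-1/(21088*(5742 + (11236 - 37)))) = -16390*(-1/(21088*(5742 + 11199))) = -16390/((-21088*16941)) = -16390/(-357251808) = -16390*(-1/357251808) = 8195/178625904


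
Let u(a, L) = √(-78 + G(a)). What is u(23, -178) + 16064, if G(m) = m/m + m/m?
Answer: 16064 + 2*I*√19 ≈ 16064.0 + 8.7178*I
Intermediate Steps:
G(m) = 2 (G(m) = 1 + 1 = 2)
u(a, L) = 2*I*√19 (u(a, L) = √(-78 + 2) = √(-76) = 2*I*√19)
u(23, -178) + 16064 = 2*I*√19 + 16064 = 16064 + 2*I*√19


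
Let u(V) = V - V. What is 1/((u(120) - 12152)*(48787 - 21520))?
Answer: -1/331348584 ≈ -3.0180e-9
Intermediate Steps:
u(V) = 0
1/((u(120) - 12152)*(48787 - 21520)) = 1/((0 - 12152)*(48787 - 21520)) = 1/(-12152*27267) = 1/(-331348584) = -1/331348584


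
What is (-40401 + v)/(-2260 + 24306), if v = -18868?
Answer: -59269/22046 ≈ -2.6884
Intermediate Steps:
(-40401 + v)/(-2260 + 24306) = (-40401 - 18868)/(-2260 + 24306) = -59269/22046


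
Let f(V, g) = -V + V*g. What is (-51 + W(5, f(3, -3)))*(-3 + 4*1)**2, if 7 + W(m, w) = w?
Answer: -70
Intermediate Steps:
W(m, w) = -7 + w
(-51 + W(5, f(3, -3)))*(-3 + 4*1)**2 = (-51 + (-7 + 3*(-1 - 3)))*(-3 + 4*1)**2 = (-51 + (-7 + 3*(-4)))*(-3 + 4)**2 = (-51 + (-7 - 12))*1**2 = (-51 - 19)*1 = -70*1 = -70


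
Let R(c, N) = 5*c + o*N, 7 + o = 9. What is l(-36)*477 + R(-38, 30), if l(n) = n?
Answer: -17302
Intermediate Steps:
o = 2 (o = -7 + 9 = 2)
R(c, N) = 2*N + 5*c (R(c, N) = 5*c + 2*N = 2*N + 5*c)
l(-36)*477 + R(-38, 30) = -36*477 + (2*30 + 5*(-38)) = -17172 + (60 - 190) = -17172 - 130 = -17302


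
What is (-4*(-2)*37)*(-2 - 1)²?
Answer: 2664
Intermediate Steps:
(-4*(-2)*37)*(-2 - 1)² = (8*37)*(-3)² = 296*9 = 2664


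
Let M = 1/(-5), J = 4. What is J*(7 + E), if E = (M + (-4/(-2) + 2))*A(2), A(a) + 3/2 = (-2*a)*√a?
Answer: 26/5 - 304*√2/5 ≈ -80.784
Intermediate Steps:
M = -⅕ (M = 1*(-⅕) = -⅕ ≈ -0.20000)
A(a) = -3/2 - 2*a^(3/2) (A(a) = -3/2 + (-2*a)*√a = -3/2 - 2*a^(3/2))
E = -57/10 - 76*√2/5 (E = (-⅕ + (-4/(-2) + 2))*(-3/2 - 4*√2) = (-⅕ + (-4*(-½) + 2))*(-3/2 - 4*√2) = (-⅕ + (2 + 2))*(-3/2 - 4*√2) = (-⅕ + 4)*(-3/2 - 4*√2) = 19*(-3/2 - 4*√2)/5 = -57/10 - 76*√2/5 ≈ -27.196)
J*(7 + E) = 4*(7 + (-57/10 - 76*√2/5)) = 4*(13/10 - 76*√2/5) = 26/5 - 304*√2/5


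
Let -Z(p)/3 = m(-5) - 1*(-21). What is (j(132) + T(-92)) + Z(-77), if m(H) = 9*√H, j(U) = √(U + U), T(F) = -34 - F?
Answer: -5 + 2*√66 - 27*I*√5 ≈ 11.248 - 60.374*I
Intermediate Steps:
j(U) = √2*√U (j(U) = √(2*U) = √2*√U)
Z(p) = -63 - 27*I*√5 (Z(p) = -3*(9*√(-5) - 1*(-21)) = -3*(9*(I*√5) + 21) = -3*(9*I*√5 + 21) = -3*(21 + 9*I*√5) = -63 - 27*I*√5)
(j(132) + T(-92)) + Z(-77) = (√2*√132 + (-34 - 1*(-92))) + (-63 - 27*I*√5) = (√2*(2*√33) + (-34 + 92)) + (-63 - 27*I*√5) = (2*√66 + 58) + (-63 - 27*I*√5) = (58 + 2*√66) + (-63 - 27*I*√5) = -5 + 2*√66 - 27*I*√5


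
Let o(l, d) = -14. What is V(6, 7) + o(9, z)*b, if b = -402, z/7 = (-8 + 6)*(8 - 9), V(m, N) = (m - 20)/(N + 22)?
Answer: 163198/29 ≈ 5627.5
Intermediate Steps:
V(m, N) = (-20 + m)/(22 + N)
z = 14 (z = 7*((-8 + 6)*(8 - 9)) = 7*(-2*(-1)) = 7*2 = 14)
V(6, 7) + o(9, z)*b = (-20 + 6)/(22 + 7) - 14*(-402) = -14/29 + 5628 = 163198/29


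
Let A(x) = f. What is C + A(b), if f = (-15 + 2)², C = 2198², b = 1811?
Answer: 4831373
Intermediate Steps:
C = 4831204
f = 169 (f = (-13)² = 169)
A(x) = 169
C + A(b) = 4831204 + 169 = 4831373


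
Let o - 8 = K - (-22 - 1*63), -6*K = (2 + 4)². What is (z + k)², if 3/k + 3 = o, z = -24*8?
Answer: 28890625/784 ≈ 36850.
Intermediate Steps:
K = -6 (K = -(2 + 4)²/6 = -⅙*6² = -⅙*36 = -6)
z = -192
o = 87 (o = 8 + (-6 - (-22 - 1*63)) = 8 + (-6 - (-22 - 63)) = 8 + (-6 - 1*(-85)) = 8 + (-6 + 85) = 8 + 79 = 87)
k = 1/28 (k = 3/(-3 + 87) = 3/84 = 3*(1/84) = 1/28 ≈ 0.035714)
(z + k)² = (-192 + 1/28)² = (-5375/28)² = 28890625/784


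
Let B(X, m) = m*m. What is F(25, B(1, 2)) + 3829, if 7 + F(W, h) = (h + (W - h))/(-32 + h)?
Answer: 106991/28 ≈ 3821.1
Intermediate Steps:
B(X, m) = m²
F(W, h) = -7 + W/(-32 + h) (F(W, h) = -7 + (h + (W - h))/(-32 + h) = -7 + W/(-32 + h))
F(25, B(1, 2)) + 3829 = (224 + 25 - 7*2²)/(-32 + 2²) + 3829 = (224 + 25 - 7*4)/(-32 + 4) + 3829 = (224 + 25 - 28)/(-28) + 3829 = -1/28*221 + 3829 = -221/28 + 3829 = 106991/28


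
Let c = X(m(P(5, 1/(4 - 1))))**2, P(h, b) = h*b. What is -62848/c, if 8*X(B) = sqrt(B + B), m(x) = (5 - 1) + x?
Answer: -6033408/17 ≈ -3.5491e+5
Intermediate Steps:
P(h, b) = b*h
m(x) = 4 + x
X(B) = sqrt(2)*sqrt(B)/8 (X(B) = sqrt(B + B)/8 = sqrt(2*B)/8 = (sqrt(2)*sqrt(B))/8 = sqrt(2)*sqrt(B)/8)
c = 17/96 (c = (sqrt(2)*sqrt(4 + 5/(4 - 1))/8)**2 = (sqrt(2)*sqrt(4 + 5/3)/8)**2 = (sqrt(2)*sqrt(17/3)/8)**2 = (sqrt(2)*(sqrt(51)/3)/8)**2 = (sqrt(102)/24)**2 = 17/96 ≈ 0.17708)
-62848/c = -62848/17/96 = -62848*96/17 = -6033408/17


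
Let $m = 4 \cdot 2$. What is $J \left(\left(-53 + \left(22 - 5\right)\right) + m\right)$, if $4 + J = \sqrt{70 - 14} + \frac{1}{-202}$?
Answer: $\frac{11326}{101} - 56 \sqrt{14} \approx -97.394$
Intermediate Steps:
$m = 8$
$J = - \frac{809}{202} + 2 \sqrt{14}$ ($J = -4 + \left(\sqrt{70 - 14} + \frac{1}{-202}\right) = -4 - \left(\frac{1}{202} - \sqrt{56}\right) = -4 - \left(\frac{1}{202} - 2 \sqrt{14}\right) = - \frac{809}{202} + 2 \sqrt{14} \approx 3.4784$)
$J \left(\left(-53 + \left(22 - 5\right)\right) + m\right) = \left(- \frac{809}{202} + 2 \sqrt{14}\right) \left(\left(-53 + \left(22 - 5\right)\right) + 8\right) = \left(- \frac{809}{202} + 2 \sqrt{14}\right) \left(\left(-53 + 17\right) + 8\right) = \left(- \frac{809}{202} + 2 \sqrt{14}\right) \left(-36 + 8\right) = \left(- \frac{809}{202} + 2 \sqrt{14}\right) \left(-28\right) = \frac{11326}{101} - 56 \sqrt{14}$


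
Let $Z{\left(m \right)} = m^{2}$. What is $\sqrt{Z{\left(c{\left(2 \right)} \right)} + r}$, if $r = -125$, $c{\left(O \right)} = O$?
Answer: $11 i \approx 11.0 i$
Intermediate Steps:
$\sqrt{Z{\left(c{\left(2 \right)} \right)} + r} = \sqrt{2^{2} - 125} = \sqrt{4 - 125} = \sqrt{-121} = 11 i$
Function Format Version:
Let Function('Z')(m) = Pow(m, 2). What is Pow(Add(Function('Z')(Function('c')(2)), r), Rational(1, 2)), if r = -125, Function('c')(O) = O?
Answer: Mul(11, I) ≈ Mul(11.000, I)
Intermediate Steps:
Pow(Add(Function('Z')(Function('c')(2)), r), Rational(1, 2)) = Pow(Add(Pow(2, 2), -125), Rational(1, 2)) = Pow(Add(4, -125), Rational(1, 2)) = Pow(-121, Rational(1, 2)) = Mul(11, I)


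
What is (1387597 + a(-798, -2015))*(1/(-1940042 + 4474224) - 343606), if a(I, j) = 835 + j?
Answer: -1207236661421827347/2534182 ≈ -4.7638e+11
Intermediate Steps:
(1387597 + a(-798, -2015))*(1/(-1940042 + 4474224) - 343606) = (1387597 + (835 - 2015))*(1/(-1940042 + 4474224) - 343606) = (1387597 - 1180)*(1/2534182 - 343606) = 1386417*(1/2534182 - 343606) = 1386417*(-870760140291/2534182) = -1207236661421827347/2534182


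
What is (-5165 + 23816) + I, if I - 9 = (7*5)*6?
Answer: 18870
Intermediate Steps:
I = 219 (I = 9 + (7*5)*6 = 9 + 35*6 = 9 + 210 = 219)
(-5165 + 23816) + I = (-5165 + 23816) + 219 = 18651 + 219 = 18870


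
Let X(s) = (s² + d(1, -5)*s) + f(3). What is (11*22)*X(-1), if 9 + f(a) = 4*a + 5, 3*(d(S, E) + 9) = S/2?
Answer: 12947/3 ≈ 4315.7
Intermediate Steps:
d(S, E) = -9 + S/6 (d(S, E) = -9 + (S/2)/3 = -9 + S/6)
f(a) = -4 + 4*a (f(a) = -9 + (4*a + 5) = -9 + (5 + 4*a) = -4 + 4*a)
X(s) = 8 + s² - 53*s/6 (X(s) = (s² + (-9 + (⅙)*1)*s) + (-4 + 4*3) = (s² + (-9 + ⅙)*s) + (-4 + 12) = (s² - 53*s/6) + 8 = 8 + s² - 53*s/6)
(11*22)*X(-1) = (11*22)*(8 + (-1)² - 53/6*(-1)) = 242*(8 + 1 + 53/6) = 242*(107/6) = 12947/3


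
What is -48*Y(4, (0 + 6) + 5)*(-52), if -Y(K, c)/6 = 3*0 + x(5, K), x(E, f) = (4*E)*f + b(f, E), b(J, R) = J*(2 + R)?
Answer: -1617408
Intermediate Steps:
x(E, f) = f*(2 + E) + 4*E*f (x(E, f) = (4*E)*f + f*(2 + E) = 4*E*f + f*(2 + E) = f*(2 + E) + 4*E*f)
Y(K, c) = -162*K (Y(K, c) = -6*(3*0 + K*(2 + 5*5)) = -6*(0 + K*(2 + 25)) = -6*(0 + K*27) = -6*(0 + 27*K) = -162*K)
-48*Y(4, (0 + 6) + 5)*(-52) = -(-7776)*4*(-52) = -48*(-648)*(-52) = 31104*(-52) = -1617408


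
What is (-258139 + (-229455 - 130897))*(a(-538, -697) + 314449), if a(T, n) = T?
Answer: -194151128301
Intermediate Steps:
(-258139 + (-229455 - 130897))*(a(-538, -697) + 314449) = (-258139 + (-229455 - 130897))*(-538 + 314449) = (-258139 - 360352)*313911 = -618491*313911 = -194151128301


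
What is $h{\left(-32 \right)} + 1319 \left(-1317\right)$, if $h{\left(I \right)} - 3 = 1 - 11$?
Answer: $-1737130$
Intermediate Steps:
$h{\left(I \right)} = -7$ ($h{\left(I \right)} = 3 + \left(1 - 11\right) = 3 - 10 = -7$)
$h{\left(-32 \right)} + 1319 \left(-1317\right) = -7 + 1319 \left(-1317\right) = -7 - 1737123 = -1737130$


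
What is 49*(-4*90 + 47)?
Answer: -15337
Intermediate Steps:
49*(-4*90 + 47) = 49*(-360 + 47) = 49*(-313) = -15337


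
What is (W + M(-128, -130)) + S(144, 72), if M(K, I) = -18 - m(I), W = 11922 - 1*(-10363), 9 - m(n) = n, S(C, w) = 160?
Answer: 22288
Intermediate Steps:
m(n) = 9 - n
W = 22285 (W = 11922 + 10363 = 22285)
M(K, I) = -27 + I (M(K, I) = -18 - (9 - I) = -18 + (-9 + I) = -27 + I)
(W + M(-128, -130)) + S(144, 72) = (22285 + (-27 - 130)) + 160 = (22285 - 157) + 160 = 22128 + 160 = 22288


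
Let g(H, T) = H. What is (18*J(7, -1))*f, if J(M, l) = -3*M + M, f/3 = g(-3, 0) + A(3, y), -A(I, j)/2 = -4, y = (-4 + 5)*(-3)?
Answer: -3780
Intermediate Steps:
y = -3 (y = 1*(-3) = -3)
A(I, j) = 8 (A(I, j) = -2*(-4) = 8)
f = 15 (f = 3*(-3 + 8) = 3*5 = 15)
J(M, l) = -2*M
(18*J(7, -1))*f = (18*(-2*7))*15 = (18*(-14))*15 = -252*15 = -3780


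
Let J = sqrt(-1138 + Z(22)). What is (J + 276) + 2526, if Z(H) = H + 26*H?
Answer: 2802 + 4*I*sqrt(34) ≈ 2802.0 + 23.324*I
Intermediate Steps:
Z(H) = 27*H
J = 4*I*sqrt(34) (J = sqrt(-1138 + 27*22) = sqrt(-1138 + 594) = sqrt(-544) = 4*I*sqrt(34) ≈ 23.324*I)
(J + 276) + 2526 = (4*I*sqrt(34) + 276) + 2526 = (276 + 4*I*sqrt(34)) + 2526 = 2802 + 4*I*sqrt(34)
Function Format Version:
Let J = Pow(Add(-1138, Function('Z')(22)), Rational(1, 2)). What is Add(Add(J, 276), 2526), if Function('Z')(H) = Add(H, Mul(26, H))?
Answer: Add(2802, Mul(4, I, Pow(34, Rational(1, 2)))) ≈ Add(2802.0, Mul(23.324, I))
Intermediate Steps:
Function('Z')(H) = Mul(27, H)
J = Mul(4, I, Pow(34, Rational(1, 2))) (J = Pow(Add(-1138, Mul(27, 22)), Rational(1, 2)) = Pow(Add(-1138, 594), Rational(1, 2)) = Pow(-544, Rational(1, 2)) = Mul(4, I, Pow(34, Rational(1, 2))) ≈ Mul(23.324, I))
Add(Add(J, 276), 2526) = Add(Add(Mul(4, I, Pow(34, Rational(1, 2))), 276), 2526) = Add(Add(276, Mul(4, I, Pow(34, Rational(1, 2)))), 2526) = Add(2802, Mul(4, I, Pow(34, Rational(1, 2))))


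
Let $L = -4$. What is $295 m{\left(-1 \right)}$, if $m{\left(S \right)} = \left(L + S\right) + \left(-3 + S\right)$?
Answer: $-2655$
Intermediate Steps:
$m{\left(S \right)} = -7 + 2 S$ ($m{\left(S \right)} = \left(-4 + S\right) + \left(-3 + S\right) = -7 + 2 S$)
$295 m{\left(-1 \right)} = 295 \left(-7 + 2 \left(-1\right)\right) = 295 \left(-7 - 2\right) = 295 \left(-9\right) = -2655$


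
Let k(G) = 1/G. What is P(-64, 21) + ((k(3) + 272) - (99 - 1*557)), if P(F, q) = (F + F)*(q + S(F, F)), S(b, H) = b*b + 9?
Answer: -1582193/3 ≈ -5.2740e+5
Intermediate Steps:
S(b, H) = 9 + b² (S(b, H) = b² + 9 = 9 + b²)
P(F, q) = 2*F*(9 + q + F²) (P(F, q) = (F + F)*(q + (9 + F²)) = (2*F)*(9 + q + F²) = 2*F*(9 + q + F²))
P(-64, 21) + ((k(3) + 272) - (99 - 1*557)) = 2*(-64)*(9 + 21 + (-64)²) + ((1/3 + 272) - (99 - 1*557)) = 2*(-64)*(9 + 21 + 4096) + ((⅓ + 272) - (99 - 557)) = 2*(-64)*4126 + (817/3 - 1*(-458)) = -528128 + (817/3 + 458) = -528128 + 2191/3 = -1582193/3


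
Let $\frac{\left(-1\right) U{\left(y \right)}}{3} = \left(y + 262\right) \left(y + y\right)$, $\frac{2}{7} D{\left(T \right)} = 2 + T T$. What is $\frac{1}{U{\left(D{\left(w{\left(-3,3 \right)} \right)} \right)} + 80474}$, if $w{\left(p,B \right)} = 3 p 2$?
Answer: $- \frac{1}{9524464} \approx -1.0499 \cdot 10^{-7}$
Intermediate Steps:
$w{\left(p,B \right)} = 6 p$
$D{\left(T \right)} = 7 + \frac{7 T^{2}}{2}$ ($D{\left(T \right)} = \frac{7 \left(2 + T T\right)}{2} = \frac{7 \left(2 + T^{2}\right)}{2} = 7 + \frac{7 T^{2}}{2}$)
$U{\left(y \right)} = - 6 y \left(262 + y\right)$ ($U{\left(y \right)} = - 3 \left(y + 262\right) \left(y + y\right) = - 3 \left(262 + y\right) 2 y = - 3 \cdot 2 y \left(262 + y\right) = - 6 y \left(262 + y\right)$)
$\frac{1}{U{\left(D{\left(w{\left(-3,3 \right)} \right)} \right)} + 80474} = \frac{1}{- 6 \left(7 + \frac{7 \left(6 \left(-3\right)\right)^{2}}{2}\right) \left(262 + \left(7 + \frac{7 \left(6 \left(-3\right)\right)^{2}}{2}\right)\right) + 80474} = \frac{1}{- 6 \left(7 + \frac{7 \left(-18\right)^{2}}{2}\right) \left(262 + \left(7 + \frac{7 \left(-18\right)^{2}}{2}\right)\right) + 80474} = \frac{1}{- 6 \left(7 + \frac{7}{2} \cdot 324\right) \left(262 + \left(7 + \frac{7}{2} \cdot 324\right)\right) + 80474} = \frac{1}{- 6 \left(7 + 1134\right) \left(262 + \left(7 + 1134\right)\right) + 80474} = \frac{1}{\left(-6\right) 1141 \left(262 + 1141\right) + 80474} = \frac{1}{\left(-6\right) 1141 \cdot 1403 + 80474} = \frac{1}{-9604938 + 80474} = \frac{1}{-9524464} = - \frac{1}{9524464}$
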